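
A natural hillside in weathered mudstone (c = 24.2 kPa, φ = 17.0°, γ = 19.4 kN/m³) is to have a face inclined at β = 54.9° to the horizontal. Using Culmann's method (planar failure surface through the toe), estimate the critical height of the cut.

H_c = 18.51 m

Culmann's analysis gives the critical failure plane at α_cr = (β + φ)/2 = (54.9 + 17.0)/2 = 36.0°, and the critical height
H_c = (4c/γ) · sinβ cosφ / [1 − cos(β − φ)]
    = (4·24.2/19.4) · sin54.9°·cos17.0° / [1 − cos(37.9°)]
    = 4.990 · 0.8181·0.9563 / [1 − 0.7891]
    = 4.990 · 0.7824 / 0.2109
    = 18.51 m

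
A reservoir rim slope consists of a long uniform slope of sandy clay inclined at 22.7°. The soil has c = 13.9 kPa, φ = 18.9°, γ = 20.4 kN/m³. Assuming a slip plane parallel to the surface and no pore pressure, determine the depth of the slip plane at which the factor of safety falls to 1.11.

z = 6.57 m

Setting FS = 1.11 in FS = [c + γz cos²β tanφ] / [γz sinβ cosβ] and solving for z:
z = c / [γ cosβ (FS·sinβ − cosβ·tanφ)]
  = 13.9 / [20.4·cos22.7°·(1.11·sin22.7° − cos22.7°·tan18.9°)]
  = 13.9 / [20.4·0.9225·(1.11·0.3859 − 0.9225·0.3424)]
  = 13.9 / 2.1172 = 6.565 m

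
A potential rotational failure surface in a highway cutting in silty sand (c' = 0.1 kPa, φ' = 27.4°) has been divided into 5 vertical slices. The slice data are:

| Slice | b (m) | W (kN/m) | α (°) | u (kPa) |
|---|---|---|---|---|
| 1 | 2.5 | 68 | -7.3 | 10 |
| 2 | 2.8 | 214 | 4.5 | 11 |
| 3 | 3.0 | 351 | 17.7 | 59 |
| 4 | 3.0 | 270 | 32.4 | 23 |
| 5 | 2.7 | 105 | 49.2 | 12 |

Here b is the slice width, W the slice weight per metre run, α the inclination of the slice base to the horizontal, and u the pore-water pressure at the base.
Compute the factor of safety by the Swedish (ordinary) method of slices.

FS = 0.83

Ordinary method of slices: FS = Σ[c'·Δl_i + (W_i cosα_i − u_i·Δl_i)·tanφ'] / Σ W_i sinα_i, with Δl_i = b_i / cosα_i.
Slice 1: Δl = 2.5/cos(-7.3°) = 2.520 m; N'_1 = 68·cos(-7.3°) − 10·2.520 = 42.2; c'Δl = 0.25; W sinα = -8.6
Slice 2: Δl = 2.8/cos4.5° = 2.809 m; N'_2 = 214·cos4.5° − 11·2.809 = 182.4; c'Δl = 0.28; W sinα = 16.8
Slice 3: Δl = 3.0/cos17.7° = 3.149 m; N'_3 = 351·cos17.7° − 59·3.149 = 148.6; c'Δl = 0.31; W sinα = 106.7
Slice 4: Δl = 3.0/cos32.4° = 3.553 m; N'_4 = 270·cos32.4° − 23·3.553 = 146.2; c'Δl = 0.36; W sinα = 144.7
Slice 5: Δl = 2.7/cos49.2° = 4.132 m; N'_5 = 105·cos49.2° − 12·4.132 = 19.0; c'Δl = 0.41; W sinα = 79.5
Σc'Δl = 1.6 kN/m; ΣN' = 538.5 kN/m; ΣW sinα = 339.0 kN/m
Resisting = 1.6 + 538.5·tan27.4° = 1.6 + 279.2 = 280.8 kN/m
FS = 280.8 / 339.0 = 0.828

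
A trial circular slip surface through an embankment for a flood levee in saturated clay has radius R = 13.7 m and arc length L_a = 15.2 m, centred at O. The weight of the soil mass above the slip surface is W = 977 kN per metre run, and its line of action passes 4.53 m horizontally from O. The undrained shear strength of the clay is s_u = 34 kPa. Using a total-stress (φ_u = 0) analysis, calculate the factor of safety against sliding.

Taking moments about the centre O, the resisting moment is provided by the undrained shear strength acting along the arc:
M_R = s_u·L_a·R = 34·15.20·13.7 = 7080.2 kN·m/m
M_D = W·d = 977·4.53 = 4425.8 kN·m/m
FS = M_R / M_D = 7080.2 / 4425.8 = 1.600

FS = 1.60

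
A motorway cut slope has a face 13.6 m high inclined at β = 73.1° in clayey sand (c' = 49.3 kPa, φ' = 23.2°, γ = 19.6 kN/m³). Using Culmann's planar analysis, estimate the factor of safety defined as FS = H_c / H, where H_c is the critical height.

H_c = (4c'/γ) · sinβ cosφ' / [1 − cos(β − φ')]
    = (4·49.3/19.6) · sin73.1°·cos23.2° / [1 − cos49.9°]
    = 10.061 · 0.8794 / 0.3559 = 24.86 m
FS = H_c / H = 24.86 / 13.6 = 1.828

FS = 1.83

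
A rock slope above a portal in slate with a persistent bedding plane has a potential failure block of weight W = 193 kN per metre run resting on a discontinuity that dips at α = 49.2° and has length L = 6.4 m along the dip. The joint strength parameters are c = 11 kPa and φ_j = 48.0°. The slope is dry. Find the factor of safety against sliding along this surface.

Resolving the block weight along and normal to the plane and applying the Mohr–Coulomb strength on the joint:
N' = W cosα = 193·cos49.2° = 126.1 kN/m
Driving force T = W sinα = 193·sin49.2° = 146.1 kN/m
Resisting force R = c·L + N'·tanφ_j = 11·6.4 + 126.1·tan48.0° = 70.4 + 140.1 = 210.5 kN/m
FS = R / T = 210.5 / 146.1 = 1.441

FS = 1.44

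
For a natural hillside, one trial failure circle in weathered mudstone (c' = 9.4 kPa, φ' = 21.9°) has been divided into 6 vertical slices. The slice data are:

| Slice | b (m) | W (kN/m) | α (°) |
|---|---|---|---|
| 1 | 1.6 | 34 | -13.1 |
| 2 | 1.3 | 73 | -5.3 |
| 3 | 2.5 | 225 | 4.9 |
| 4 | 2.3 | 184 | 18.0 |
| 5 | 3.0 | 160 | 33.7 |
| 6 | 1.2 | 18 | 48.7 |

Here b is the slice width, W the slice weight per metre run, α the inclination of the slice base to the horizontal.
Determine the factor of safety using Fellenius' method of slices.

FS = 2.36

Ordinary method of slices: FS = Σ[c'·Δl_i + (W_i cosα_i)·tanφ'] / Σ W_i sinα_i, with Δl_i = b_i / cosα_i.
Slice 1: Δl = 1.6/cos(-13.1°) = 1.643 m; N'_1 = 34·cos(-13.1°) = 33.1; c'Δl = 15.44; W sinα = -7.7
Slice 2: Δl = 1.3/cos(-5.3°) = 1.306 m; N'_2 = 73·cos(-5.3°) = 72.7; c'Δl = 12.27; W sinα = -6.7
Slice 3: Δl = 2.5/cos4.9° = 2.509 m; N'_3 = 225·cos4.9° = 224.2; c'Δl = 23.59; W sinα = 19.2
Slice 4: Δl = 2.3/cos18.0° = 2.418 m; N'_4 = 184·cos18.0° = 175.0; c'Δl = 22.73; W sinα = 56.9
Slice 5: Δl = 3.0/cos33.7° = 3.606 m; N'_5 = 160·cos33.7° = 133.1; c'Δl = 33.90; W sinα = 88.8
Slice 6: Δl = 1.2/cos48.7° = 1.818 m; N'_6 = 18·cos48.7° = 11.9; c'Δl = 17.09; W sinα = 13.5
Σc'Δl = 125.0 kN/m; ΣN' = 650.0 kN/m; ΣW sinα = 163.9 kN/m
Resisting = 125.0 + 650.0·tan21.9° = 125.0 + 261.3 = 386.3 kN/m
FS = 386.3 / 163.9 = 2.357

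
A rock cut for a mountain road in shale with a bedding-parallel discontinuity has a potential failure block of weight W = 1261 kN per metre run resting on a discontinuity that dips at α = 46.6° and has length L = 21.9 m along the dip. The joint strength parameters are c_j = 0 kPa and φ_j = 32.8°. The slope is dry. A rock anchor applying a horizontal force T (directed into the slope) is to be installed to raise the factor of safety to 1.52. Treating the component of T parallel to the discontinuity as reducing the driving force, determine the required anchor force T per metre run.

T = 552 kN/m

Resolving forces along and normal to the sliding plane, with the horizontal anchor force T adding T·sinα to the effective normal force and T·cosα acting up the plane against the driving force:
FS = [c_jL + (W cosα + T sinα) tanφ_j] / [W sinα − T cosα]
Without the anchor: N' = 866.4 kN/m, driving T_d = 916.2 kN/m, resisting R = 0·21.9 + 866.4·tan32.8° = 558.4 kN/m, FS = 0.61.
Setting FS = 1.52 and solving for T:
1.52·(916.2 − T cos46.6°) = 558.4 + T sin46.6°·tan32.8°
T·(sin46.6°·tan32.8° + 1.52·cos46.6°) = 1.52·916.2 − 558.4
T·(0.7266·0.6445 + 1.52·0.6871) = 1392.6 − 558.4 = 834.3
T·1.5126 = 834.3
T = 551.5 kN/m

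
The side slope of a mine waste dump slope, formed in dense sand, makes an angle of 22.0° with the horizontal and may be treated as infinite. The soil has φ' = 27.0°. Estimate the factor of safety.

FS = 1.26

For a dry cohesionless infinite slope the factor of safety is FS = tanφ' / tanβ.
FS = tan27.0° / tan22.0° = 0.5095 / 0.4040 = 1.261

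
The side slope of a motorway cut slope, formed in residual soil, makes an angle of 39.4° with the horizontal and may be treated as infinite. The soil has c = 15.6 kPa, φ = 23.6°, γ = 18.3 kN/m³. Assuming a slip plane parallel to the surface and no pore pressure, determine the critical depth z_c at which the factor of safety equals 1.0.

z_c = 3.71 m

Setting FS = 1.00 in FS = [c + γz cos²β tanφ] / [γz sinβ cosβ] and solving for z:
z = c / [γ cosβ (FS·sinβ − cosβ·tanφ)]
  = 15.6 / [18.3·cos39.4°·(1.00·sin39.4° − cos39.4°·tan23.6°)]
  = 15.6 / [18.3·0.7727·(1.00·0.6347 − 0.7727·0.4369)]
  = 15.6 / 4.2017 = 3.713 m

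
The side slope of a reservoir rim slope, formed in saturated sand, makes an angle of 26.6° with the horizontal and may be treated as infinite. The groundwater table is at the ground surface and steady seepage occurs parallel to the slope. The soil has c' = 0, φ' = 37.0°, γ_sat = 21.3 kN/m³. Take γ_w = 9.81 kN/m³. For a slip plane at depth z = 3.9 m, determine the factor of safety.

FS = 0.81

With seepage parallel to the slope and the water table at the surface, the effective normal stress on the slip plane uses the buoyant unit weight γ' = γ_sat − γ_w while the driving shear stress uses γ_sat:
FS = [c' + γ' z cos²β tanφ'] / [γ_sat z sinβ cosβ]
(For c' = 0 this reduces to FS = (γ'/γ_sat)·tanφ'/tanβ.)
γ' = 21.3 − 9.81 = 11.49 kN/m³
Numerator = 0.0 + 11.49·3.9·cos²26.6°·tan37.0° = 0.0 + 11.49·3.9·0.7995·0.7536 = 26.998 kPa
Denominator = 21.3·3.9·sin26.6°·cos26.6° = 21.3·3.9·0.4478·0.8942 = 33.258 kPa
FS = 26.998 / 33.258 = 0.812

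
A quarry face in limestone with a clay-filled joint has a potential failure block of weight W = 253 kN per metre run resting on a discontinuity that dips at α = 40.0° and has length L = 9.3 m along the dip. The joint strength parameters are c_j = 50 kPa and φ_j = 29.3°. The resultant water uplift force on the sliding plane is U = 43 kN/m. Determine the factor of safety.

FS = 3.38

Resolving the block weight along and normal to the plane and applying the Mohr–Coulomb strength on the joint:
N' = W cosα − U = 253·cos40.0° − 43 = 150.8 kN/m
Driving force T = W sinα = 253·sin40.0° = 162.6 kN/m
Resisting force R = c_j·L + N'·tanφ_j = 50·9.3 + 150.8·tan29.3° = 465.0 + 84.6 = 549.6 kN/m
FS = R / T = 549.6 / 162.6 = 3.380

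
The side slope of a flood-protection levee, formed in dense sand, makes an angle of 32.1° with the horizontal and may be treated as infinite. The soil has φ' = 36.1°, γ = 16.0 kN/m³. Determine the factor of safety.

For a dry cohesionless infinite slope the factor of safety is FS = tanφ' / tanβ.
FS = tan36.1° / tan32.1° = 0.7292 / 0.6273 = 1.162

FS = 1.16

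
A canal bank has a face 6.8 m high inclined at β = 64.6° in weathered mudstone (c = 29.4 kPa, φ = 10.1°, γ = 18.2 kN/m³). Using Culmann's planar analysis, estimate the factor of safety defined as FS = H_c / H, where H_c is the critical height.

H_c = (4c/γ) · sinβ cosφ / [1 − cos(β − φ)]
    = (4·29.4/18.2) · sin64.6°·cos10.1° / [1 − cos54.5°]
    = 6.462 · 0.8893 / 0.4193 = 13.71 m
FS = H_c / H = 13.71 / 6.8 = 2.015

FS = 2.02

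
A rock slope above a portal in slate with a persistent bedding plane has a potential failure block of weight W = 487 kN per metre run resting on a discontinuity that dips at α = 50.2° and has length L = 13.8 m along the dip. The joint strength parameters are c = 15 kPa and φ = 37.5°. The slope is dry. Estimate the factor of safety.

FS = 1.19

Resolving the block weight along and normal to the plane and applying the Mohr–Coulomb strength on the joint:
N' = W cosα = 487·cos50.2° = 311.7 kN/m
Driving force T = W sinα = 487·sin50.2° = 374.2 kN/m
Resisting force R = c·L + N'·tanφ = 15·13.8 + 311.7·tan37.5° = 207.0 + 239.2 = 446.2 kN/m
FS = R / T = 446.2 / 374.2 = 1.193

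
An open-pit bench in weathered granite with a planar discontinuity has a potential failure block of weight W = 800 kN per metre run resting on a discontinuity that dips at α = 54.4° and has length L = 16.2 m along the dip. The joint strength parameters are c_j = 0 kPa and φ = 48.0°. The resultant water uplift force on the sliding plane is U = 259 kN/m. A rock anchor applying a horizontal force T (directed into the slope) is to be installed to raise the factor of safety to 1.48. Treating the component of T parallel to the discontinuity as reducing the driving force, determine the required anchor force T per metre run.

T = 415 kN/m

Resolving forces along and normal to the sliding plane, with the horizontal anchor force T adding T·sinα to the effective normal force and T·cosα acting up the plane against the driving force:
FS = [c_jL + (W cosα − U + T sinα) tanφ] / [W sinα − T cosα]
Without the anchor: N' = 206.7 kN/m, driving T_d = 650.5 kN/m, resisting R = 0·16.2 + 206.7·tan48.0° = 229.6 kN/m, FS = 0.35.
Setting FS = 1.48 and solving for T:
1.48·(650.5 − T cos54.4°) = 229.6 + T sin54.4°·tan48.0°
T·(sin54.4°·tan48.0° + 1.48·cos54.4°) = 1.48·650.5 − 229.6
T·(0.8131·1.1106 + 1.48·0.5821) = 962.7 − 229.6 = 733.1
T·1.7646 = 733.1
T = 415.5 kN/m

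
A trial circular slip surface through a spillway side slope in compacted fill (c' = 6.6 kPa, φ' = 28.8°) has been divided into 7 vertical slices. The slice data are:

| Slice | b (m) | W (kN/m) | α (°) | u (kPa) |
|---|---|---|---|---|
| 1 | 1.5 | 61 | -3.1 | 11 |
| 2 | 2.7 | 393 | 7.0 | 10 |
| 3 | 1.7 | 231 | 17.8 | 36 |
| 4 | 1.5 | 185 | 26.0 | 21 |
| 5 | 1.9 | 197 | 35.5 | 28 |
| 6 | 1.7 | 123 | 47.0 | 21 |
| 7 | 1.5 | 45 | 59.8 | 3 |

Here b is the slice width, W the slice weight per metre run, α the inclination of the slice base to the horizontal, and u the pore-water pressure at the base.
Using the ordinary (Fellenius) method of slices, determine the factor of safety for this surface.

Ordinary method of slices: FS = Σ[c'·Δl_i + (W_i cosα_i − u_i·Δl_i)·tanφ'] / Σ W_i sinα_i, with Δl_i = b_i / cosα_i.
Slice 1: Δl = 1.5/cos(-3.1°) = 1.502 m; N'_1 = 61·cos(-3.1°) − 11·1.502 = 44.4; c'Δl = 9.91; W sinα = -3.3
Slice 2: Δl = 2.7/cos7.0° = 2.720 m; N'_2 = 393·cos7.0° − 10·2.720 = 362.9; c'Δl = 17.95; W sinα = 47.9
Slice 3: Δl = 1.7/cos17.8° = 1.785 m; N'_3 = 231·cos17.8° − 36·1.785 = 155.7; c'Δl = 11.78; W sinα = 70.6
Slice 4: Δl = 1.5/cos26.0° = 1.669 m; N'_4 = 185·cos26.0° − 21·1.669 = 131.2; c'Δl = 11.01; W sinα = 81.1
Slice 5: Δl = 1.9/cos35.5° = 2.334 m; N'_5 = 197·cos35.5° − 28·2.334 = 95.0; c'Δl = 15.40; W sinα = 114.4
Slice 6: Δl = 1.7/cos47.0° = 2.493 m; N'_6 = 123·cos47.0° − 21·2.493 = 31.5; c'Δl = 16.45; W sinα = 90.0
Slice 7: Δl = 1.5/cos59.8° = 2.982 m; N'_7 = 45·cos59.8° − 3·2.982 = 13.7; c'Δl = 19.68; W sinα = 38.9
Σc'Δl = 102.2 kN/m; ΣN' = 834.4 kN/m; ΣW sinα = 439.6 kN/m
Resisting = 102.2 + 834.4·tan28.8° = 102.2 + 458.7 = 560.9 kN/m
FS = 560.9 / 439.6 = 1.276

FS = 1.28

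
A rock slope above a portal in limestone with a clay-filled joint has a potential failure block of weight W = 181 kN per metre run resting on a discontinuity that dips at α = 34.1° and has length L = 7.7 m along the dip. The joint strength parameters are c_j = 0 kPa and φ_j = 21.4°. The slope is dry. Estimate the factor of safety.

FS = 0.58

Resolving the block weight along and normal to the plane and applying the Mohr–Coulomb strength on the joint:
N' = W cosα = 181·cos34.1° = 149.9 kN/m
Driving force T = W sinα = 181·sin34.1° = 101.5 kN/m
Resisting force R = c_j·L + N'·tanφ_j = 0·7.7 + 149.9·tan21.4° = 0.0 + 58.7 = 58.7 kN/m
FS = R / T = 58.7 / 101.5 = 0.579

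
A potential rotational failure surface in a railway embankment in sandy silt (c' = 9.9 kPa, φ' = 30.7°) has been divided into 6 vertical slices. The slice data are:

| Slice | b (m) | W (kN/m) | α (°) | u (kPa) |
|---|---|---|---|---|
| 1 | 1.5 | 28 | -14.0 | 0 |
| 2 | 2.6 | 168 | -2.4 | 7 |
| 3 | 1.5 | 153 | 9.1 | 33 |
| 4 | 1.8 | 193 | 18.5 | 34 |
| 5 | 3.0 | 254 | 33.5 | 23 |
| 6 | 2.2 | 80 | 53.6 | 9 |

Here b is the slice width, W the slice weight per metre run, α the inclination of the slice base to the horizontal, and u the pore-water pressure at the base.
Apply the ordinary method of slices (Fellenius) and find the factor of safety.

FS = 1.69

Ordinary method of slices: FS = Σ[c'·Δl_i + (W_i cosα_i − u_i·Δl_i)·tanφ'] / Σ W_i sinα_i, with Δl_i = b_i / cosα_i.
Slice 1: Δl = 1.5/cos(-14.0°) = 1.546 m; N'_1 = 28·cos(-14.0°) − 0·1.546 = 27.2; c'Δl = 15.30; W sinα = -6.8
Slice 2: Δl = 2.6/cos(-2.4°) = 2.602 m; N'_2 = 168·cos(-2.4°) − 7·2.602 = 149.6; c'Δl = 25.76; W sinα = -7.0
Slice 3: Δl = 1.5/cos9.1° = 1.519 m; N'_3 = 153·cos9.1° − 33·1.519 = 100.9; c'Δl = 15.04; W sinα = 24.2
Slice 4: Δl = 1.8/cos18.5° = 1.898 m; N'_4 = 193·cos18.5° − 34·1.898 = 118.5; c'Δl = 18.79; W sinα = 61.2
Slice 5: Δl = 3.0/cos33.5° = 3.598 m; N'_5 = 254·cos33.5° − 23·3.598 = 129.1; c'Δl = 35.62; W sinα = 140.2
Slice 6: Δl = 2.2/cos53.6° = 3.707 m; N'_6 = 80·cos53.6° − 9·3.707 = 14.1; c'Δl = 36.70; W sinα = 64.4
Σc'Δl = 147.2 kN/m; ΣN' = 539.4 kN/m; ΣW sinα = 276.2 kN/m
Resisting = 147.2 + 539.4·tan30.7° = 147.2 + 320.3 = 467.5 kN/m
FS = 467.5 / 276.2 = 1.693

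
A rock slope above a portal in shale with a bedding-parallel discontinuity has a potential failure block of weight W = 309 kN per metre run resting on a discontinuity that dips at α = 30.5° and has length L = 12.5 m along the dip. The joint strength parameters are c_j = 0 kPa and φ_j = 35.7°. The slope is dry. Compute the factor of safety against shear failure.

Resolving the block weight along and normal to the plane and applying the Mohr–Coulomb strength on the joint:
N' = W cosα = 309·cos30.5° = 266.2 kN/m
Driving force T = W sinα = 309·sin30.5° = 156.8 kN/m
Resisting force R = c_j·L + N'·tanφ_j = 0·12.5 + 266.2·tan35.7° = 0.0 + 191.3 = 191.3 kN/m
FS = R / T = 191.3 / 156.8 = 1.220

FS = 1.22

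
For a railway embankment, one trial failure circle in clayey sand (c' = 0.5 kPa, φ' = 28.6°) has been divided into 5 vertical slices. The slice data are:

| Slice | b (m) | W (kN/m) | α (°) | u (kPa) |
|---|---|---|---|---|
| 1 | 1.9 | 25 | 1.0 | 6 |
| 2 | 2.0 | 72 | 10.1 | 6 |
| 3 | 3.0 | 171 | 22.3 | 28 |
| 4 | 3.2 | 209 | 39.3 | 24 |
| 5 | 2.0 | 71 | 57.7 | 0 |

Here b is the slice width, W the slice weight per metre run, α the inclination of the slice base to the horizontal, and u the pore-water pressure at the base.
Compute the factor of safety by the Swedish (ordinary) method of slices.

Ordinary method of slices: FS = Σ[c'·Δl_i + (W_i cosα_i − u_i·Δl_i)·tanφ'] / Σ W_i sinα_i, with Δl_i = b_i / cosα_i.
Slice 1: Δl = 1.9/cos1.0° = 1.900 m; N'_1 = 25·cos1.0° − 6·1.900 = 13.6; c'Δl = 0.95; W sinα = 0.4
Slice 2: Δl = 2.0/cos10.1° = 2.031 m; N'_2 = 72·cos10.1° − 6·2.031 = 58.7; c'Δl = 1.02; W sinα = 12.6
Slice 3: Δl = 3.0/cos22.3° = 3.243 m; N'_3 = 171·cos22.3° − 28·3.243 = 67.4; c'Δl = 1.62; W sinα = 64.9
Slice 4: Δl = 3.2/cos39.3° = 4.135 m; N'_4 = 209·cos39.3° − 24·4.135 = 62.5; c'Δl = 2.07; W sinα = 132.4
Slice 5: Δl = 2.0/cos57.7° = 3.743 m; N'_5 = 71·cos57.7° − 0·3.743 = 37.9; c'Δl = 1.87; W sinα = 60.0
Σc'Δl = 7.5 kN/m; ΣN' = 240.1 kN/m; ΣW sinα = 270.3 kN/m
Resisting = 7.5 + 240.1·tan28.6° = 7.5 + 130.9 = 138.5 kN/m
FS = 138.5 / 270.3 = 0.512

FS = 0.51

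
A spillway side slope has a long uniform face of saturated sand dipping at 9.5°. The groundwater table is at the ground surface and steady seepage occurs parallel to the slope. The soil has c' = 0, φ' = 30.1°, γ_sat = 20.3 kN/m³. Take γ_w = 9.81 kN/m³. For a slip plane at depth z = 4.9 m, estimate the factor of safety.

FS = 1.79

With seepage parallel to the slope and the water table at the surface, the effective normal stress on the slip plane uses the buoyant unit weight γ' = γ_sat − γ_w while the driving shear stress uses γ_sat:
FS = [c' + γ' z cos²β tanφ'] / [γ_sat z sinβ cosβ]
(For c' = 0 this reduces to FS = (γ'/γ_sat)·tanφ'/tanβ.)
γ' = 20.3 − 9.81 = 10.49 kN/m³
Numerator = 0.0 + 10.49·4.9·cos²9.5°·tan30.1° = 0.0 + 10.49·4.9·0.9728·0.5797 = 28.984 kPa
Denominator = 20.3·4.9·sin9.5°·cos9.5° = 20.3·4.9·0.1650·0.9863 = 16.192 kPa
FS = 28.984 / 16.192 = 1.790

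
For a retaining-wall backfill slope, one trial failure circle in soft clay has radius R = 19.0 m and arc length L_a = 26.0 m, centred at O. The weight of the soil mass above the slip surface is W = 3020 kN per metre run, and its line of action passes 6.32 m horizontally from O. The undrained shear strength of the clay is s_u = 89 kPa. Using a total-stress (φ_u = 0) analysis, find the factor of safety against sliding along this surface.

FS = 2.30

Taking moments about the centre O, the resisting moment is provided by the undrained shear strength acting along the arc:
M_R = s_u·L_a·R = 89·26.00·19.0 = 43966.0 kN·m/m
M_D = W·d = 3020·6.32 = 19086.4 kN·m/m
FS = M_R / M_D = 43966.0 / 19086.4 = 2.304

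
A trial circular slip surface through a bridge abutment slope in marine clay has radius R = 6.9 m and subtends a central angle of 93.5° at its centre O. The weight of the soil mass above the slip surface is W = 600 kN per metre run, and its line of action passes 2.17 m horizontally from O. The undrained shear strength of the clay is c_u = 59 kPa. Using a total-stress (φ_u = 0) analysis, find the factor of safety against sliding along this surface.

Taking moments about the centre O, the resisting moment is provided by the undrained shear strength acting along the arc:
Arc length L_a = R·θ = 6.9·(93.5°·π/180) = 6.9·1.6319 = 11.26 m
M_R = c_u·L_a·R = 59·11.26·6.9 = 4583.9 kN·m/m
M_D = W·d = 600·2.17 = 1302.0 kN·m/m
FS = M_R / M_D = 4583.9 / 1302.0 = 3.521

FS = 3.52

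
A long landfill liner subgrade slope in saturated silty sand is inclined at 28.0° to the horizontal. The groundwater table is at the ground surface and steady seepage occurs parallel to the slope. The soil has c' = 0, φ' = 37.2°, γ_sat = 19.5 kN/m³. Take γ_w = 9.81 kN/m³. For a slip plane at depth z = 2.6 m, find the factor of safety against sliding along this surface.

With seepage parallel to the slope and the water table at the surface, the effective normal stress on the slip plane uses the buoyant unit weight γ' = γ_sat − γ_w while the driving shear stress uses γ_sat:
FS = [c' + γ' z cos²β tanφ'] / [γ_sat z sinβ cosβ]
(For c' = 0 this reduces to FS = (γ'/γ_sat)·tanφ'/tanβ.)
γ' = 19.5 − 9.81 = 9.69 kN/m³
Numerator = 0.0 + 9.69·2.6·cos²28.0°·tan37.2° = 0.0 + 9.69·2.6·0.7796·0.7590 = 14.908 kPa
Denominator = 19.5·2.6·sin28.0°·cos28.0° = 19.5·2.6·0.4695·0.8829 = 21.016 kPa
FS = 14.908 / 21.016 = 0.709

FS = 0.71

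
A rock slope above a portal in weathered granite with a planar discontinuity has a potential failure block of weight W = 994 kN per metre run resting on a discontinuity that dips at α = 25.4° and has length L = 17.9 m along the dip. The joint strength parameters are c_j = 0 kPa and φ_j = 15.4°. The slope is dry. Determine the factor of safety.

Resolving the block weight along and normal to the plane and applying the Mohr–Coulomb strength on the joint:
N' = W cosα = 994·cos25.4° = 897.9 kN/m
Driving force T = W sinα = 994·sin25.4° = 426.4 kN/m
Resisting force R = c_j·L + N'·tanφ_j = 0·17.9 + 897.9·tan15.4° = 0.0 + 247.3 = 247.3 kN/m
FS = R / T = 247.3 / 426.4 = 0.580

FS = 0.58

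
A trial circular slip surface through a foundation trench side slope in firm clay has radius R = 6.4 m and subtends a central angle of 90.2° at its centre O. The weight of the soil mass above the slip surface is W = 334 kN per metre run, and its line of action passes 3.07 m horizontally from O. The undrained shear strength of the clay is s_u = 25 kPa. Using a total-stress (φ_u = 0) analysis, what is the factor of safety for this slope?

FS = 1.57

Taking moments about the centre O, the resisting moment is provided by the undrained shear strength acting along the arc:
Arc length L_a = R·θ = 6.4·(90.2°·π/180) = 6.4·1.5743 = 10.08 m
M_R = s_u·L_a·R = 25·10.08·6.4 = 1612.1 kN·m/m
M_D = W·d = 334·3.07 = 1025.4 kN·m/m
FS = M_R / M_D = 1612.1 / 1025.4 = 1.572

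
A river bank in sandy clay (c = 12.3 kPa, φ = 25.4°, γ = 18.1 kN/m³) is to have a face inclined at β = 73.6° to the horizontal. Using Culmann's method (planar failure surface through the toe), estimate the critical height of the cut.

Culmann's analysis gives the critical failure plane at α_cr = (β + φ)/2 = (73.6 + 25.4)/2 = 49.5°, and the critical height
H_c = (4c/γ) · sinβ cosφ / [1 − cos(β − φ)]
    = (4·12.3/18.1) · sin73.6°·cos25.4° / [1 − cos(48.2°)]
    = 2.718 · 0.9593·0.9033 / [1 − 0.6665]
    = 2.718 · 0.8666 / 0.3335
    = 7.06 m

H_c = 7.06 m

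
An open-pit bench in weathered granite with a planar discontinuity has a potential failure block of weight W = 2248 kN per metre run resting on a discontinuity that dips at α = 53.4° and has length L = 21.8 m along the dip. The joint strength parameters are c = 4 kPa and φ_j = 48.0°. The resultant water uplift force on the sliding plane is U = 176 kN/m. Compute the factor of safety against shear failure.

FS = 0.76

Resolving the block weight along and normal to the plane and applying the Mohr–Coulomb strength on the joint:
N' = W cosα − U = 2248·cos53.4° − 176 = 1164.3 kN/m
Driving force T = W sinα = 2248·sin53.4° = 1804.7 kN/m
Resisting force R = c·L + N'·tanφ_j = 4·21.8 + 1164.3·tan48.0° = 87.2 + 1293.1 = 1380.3 kN/m
FS = R / T = 1380.3 / 1804.7 = 0.765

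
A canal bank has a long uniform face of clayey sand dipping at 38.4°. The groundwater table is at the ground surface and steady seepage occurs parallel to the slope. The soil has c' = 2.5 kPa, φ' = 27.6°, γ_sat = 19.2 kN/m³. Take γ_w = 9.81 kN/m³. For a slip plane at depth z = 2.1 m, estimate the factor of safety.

With seepage parallel to the slope and the water table at the surface, the effective normal stress on the slip plane uses the buoyant unit weight γ' = γ_sat − γ_w while the driving shear stress uses γ_sat:
FS = [c' + γ' z cos²β tanφ'] / [γ_sat z sinβ cosβ]
γ' = 19.2 − 9.81 = 9.39 kN/m³
Numerator = 2.5 + 9.39·2.1·cos²38.4°·tan27.6° = 2.5 + 9.39·2.1·0.6142·0.5228 = 8.831 kPa
Denominator = 19.2·2.1·sin38.4°·cos38.4° = 19.2·2.1·0.6211·0.7837 = 19.627 kPa
FS = 8.831 / 19.627 = 0.450

FS = 0.45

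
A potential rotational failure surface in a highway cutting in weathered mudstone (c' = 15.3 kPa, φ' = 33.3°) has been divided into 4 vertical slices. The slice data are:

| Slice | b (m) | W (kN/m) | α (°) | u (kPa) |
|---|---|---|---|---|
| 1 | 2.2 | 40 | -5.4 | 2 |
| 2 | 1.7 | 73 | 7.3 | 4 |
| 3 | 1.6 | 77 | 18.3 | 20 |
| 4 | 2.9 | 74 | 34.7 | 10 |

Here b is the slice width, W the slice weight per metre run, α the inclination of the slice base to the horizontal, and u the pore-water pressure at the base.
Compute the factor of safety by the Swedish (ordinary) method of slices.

Ordinary method of slices: FS = Σ[c'·Δl_i + (W_i cosα_i − u_i·Δl_i)·tanφ'] / Σ W_i sinα_i, with Δl_i = b_i / cosα_i.
Slice 1: Δl = 2.2/cos(-5.4°) = 2.210 m; N'_1 = 40·cos(-5.4°) − 2·2.210 = 35.4; c'Δl = 33.81; W sinα = -3.8
Slice 2: Δl = 1.7/cos7.3° = 1.714 m; N'_2 = 73·cos7.3° − 4·1.714 = 65.6; c'Δl = 26.22; W sinα = 9.3
Slice 3: Δl = 1.6/cos18.3° = 1.685 m; N'_3 = 77·cos18.3° − 20·1.685 = 39.4; c'Δl = 25.78; W sinα = 24.2
Slice 4: Δl = 2.9/cos34.7° = 3.527 m; N'_4 = 74·cos34.7° − 10·3.527 = 25.6; c'Δl = 53.97; W sinα = 42.1
Σc'Δl = 139.8 kN/m; ΣN' = 165.9 kN/m; ΣW sinα = 71.8 kN/m
Resisting = 139.8 + 165.9·tan33.3° = 139.8 + 109.0 = 248.8 kN/m
FS = 248.8 / 71.8 = 3.464

FS = 3.46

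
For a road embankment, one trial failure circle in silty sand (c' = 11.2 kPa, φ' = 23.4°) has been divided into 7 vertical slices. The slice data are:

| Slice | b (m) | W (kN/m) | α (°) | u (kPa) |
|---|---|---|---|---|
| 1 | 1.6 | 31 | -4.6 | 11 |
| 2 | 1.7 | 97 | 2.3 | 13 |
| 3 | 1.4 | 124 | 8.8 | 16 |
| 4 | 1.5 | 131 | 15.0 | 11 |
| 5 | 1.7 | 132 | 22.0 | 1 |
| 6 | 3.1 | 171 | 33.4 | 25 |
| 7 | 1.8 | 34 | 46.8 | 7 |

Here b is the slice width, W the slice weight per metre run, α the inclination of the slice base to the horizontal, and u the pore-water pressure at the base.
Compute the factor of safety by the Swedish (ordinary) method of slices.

FS = 1.65

Ordinary method of slices: FS = Σ[c'·Δl_i + (W_i cosα_i − u_i·Δl_i)·tanφ'] / Σ W_i sinα_i, with Δl_i = b_i / cosα_i.
Slice 1: Δl = 1.6/cos(-4.6°) = 1.605 m; N'_1 = 31·cos(-4.6°) − 11·1.605 = 13.2; c'Δl = 17.98; W sinα = -2.5
Slice 2: Δl = 1.7/cos2.3° = 1.701 m; N'_2 = 97·cos2.3° − 13·1.701 = 74.8; c'Δl = 19.06; W sinα = 3.9
Slice 3: Δl = 1.4/cos8.8° = 1.417 m; N'_3 = 124·cos8.8° − 16·1.417 = 99.9; c'Δl = 15.87; W sinα = 19.0
Slice 4: Δl = 1.5/cos15.0° = 1.553 m; N'_4 = 131·cos15.0° − 11·1.553 = 109.5; c'Δl = 17.39; W sinα = 33.9
Slice 5: Δl = 1.7/cos22.0° = 1.834 m; N'_5 = 132·cos22.0° − 1·1.834 = 120.6; c'Δl = 20.54; W sinα = 49.4
Slice 6: Δl = 3.1/cos33.4° = 3.713 m; N'_6 = 171·cos33.4° − 25·3.713 = 49.9; c'Δl = 41.59; W sinα = 94.1
Slice 7: Δl = 1.8/cos46.8° = 2.629 m; N'_7 = 34·cos46.8° − 7·2.629 = 4.9; c'Δl = 29.45; W sinα = 24.8
Σc'Δl = 161.9 kN/m; ΣN' = 472.7 kN/m; ΣW sinα = 222.6 kN/m
Resisting = 161.9 + 472.7·tan23.4° = 161.9 + 204.6 = 366.4 kN/m
FS = 366.4 / 222.6 = 1.646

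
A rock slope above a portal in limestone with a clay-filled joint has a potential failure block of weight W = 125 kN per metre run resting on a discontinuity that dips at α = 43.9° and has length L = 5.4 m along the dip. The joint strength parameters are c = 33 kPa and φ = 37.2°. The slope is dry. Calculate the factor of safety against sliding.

Resolving the block weight along and normal to the plane and applying the Mohr–Coulomb strength on the joint:
N' = W cosα = 125·cos43.9° = 90.1 kN/m
Driving force T = W sinα = 125·sin43.9° = 86.7 kN/m
Resisting force R = c·L + N'·tanφ = 33·5.4 + 90.1·tan37.2° = 178.2 + 68.4 = 246.6 kN/m
FS = R / T = 246.6 / 86.7 = 2.845

FS = 2.84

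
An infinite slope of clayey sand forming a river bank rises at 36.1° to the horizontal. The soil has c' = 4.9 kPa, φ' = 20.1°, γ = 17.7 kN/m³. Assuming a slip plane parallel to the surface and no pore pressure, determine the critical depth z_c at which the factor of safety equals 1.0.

z_c = 1.17 m

Setting FS = 1.00 in FS = [c' + γz cos²β tanφ'] / [γz sinβ cosβ] and solving for z:
z = c' / [γ cosβ (FS·sinβ − cosβ·tanφ')]
  = 4.9 / [17.7·cos36.1°·(1.00·sin36.1° − cos36.1°·tan20.1°)]
  = 4.9 / [17.7·0.8080·(1.00·0.5892 − 0.8080·0.3659)]
  = 4.9 / 4.1977 = 1.167 m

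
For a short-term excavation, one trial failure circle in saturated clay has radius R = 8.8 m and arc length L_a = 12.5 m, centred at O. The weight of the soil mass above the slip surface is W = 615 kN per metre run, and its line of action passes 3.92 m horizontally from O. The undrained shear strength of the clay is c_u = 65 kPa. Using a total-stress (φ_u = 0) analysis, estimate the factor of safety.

Taking moments about the centre O, the resisting moment is provided by the undrained shear strength acting along the arc:
M_R = c_u·L_a·R = 65·12.50·8.8 = 7150.0 kN·m/m
M_D = W·d = 615·3.92 = 2410.8 kN·m/m
FS = M_R / M_D = 7150.0 / 2410.8 = 2.966

FS = 2.97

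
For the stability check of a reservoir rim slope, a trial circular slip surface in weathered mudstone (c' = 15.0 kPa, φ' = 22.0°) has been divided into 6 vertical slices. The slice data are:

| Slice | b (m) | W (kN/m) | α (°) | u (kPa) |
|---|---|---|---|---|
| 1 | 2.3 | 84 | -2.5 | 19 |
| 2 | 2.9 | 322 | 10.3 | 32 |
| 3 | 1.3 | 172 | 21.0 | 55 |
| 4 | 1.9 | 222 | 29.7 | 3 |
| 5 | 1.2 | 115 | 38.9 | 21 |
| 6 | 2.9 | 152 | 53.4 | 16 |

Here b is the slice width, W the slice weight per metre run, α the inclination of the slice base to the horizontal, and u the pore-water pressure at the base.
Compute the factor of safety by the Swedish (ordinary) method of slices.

Ordinary method of slices: FS = Σ[c'·Δl_i + (W_i cosα_i − u_i·Δl_i)·tanφ'] / Σ W_i sinα_i, with Δl_i = b_i / cosα_i.
Slice 1: Δl = 2.3/cos(-2.5°) = 2.302 m; N'_1 = 84·cos(-2.5°) − 19·2.302 = 40.2; c'Δl = 34.53; W sinα = -3.7
Slice 2: Δl = 2.9/cos10.3° = 2.947 m; N'_2 = 322·cos10.3° − 32·2.947 = 222.5; c'Δl = 44.21; W sinα = 57.6
Slice 3: Δl = 1.3/cos21.0° = 1.392 m; N'_3 = 172·cos21.0° − 55·1.392 = 84.0; c'Δl = 20.89; W sinα = 61.6
Slice 4: Δl = 1.9/cos29.7° = 2.187 m; N'_4 = 222·cos29.7° − 3·2.187 = 186.3; c'Δl = 32.81; W sinα = 110.0
Slice 5: Δl = 1.2/cos38.9° = 1.542 m; N'_5 = 115·cos38.9° − 21·1.542 = 57.1; c'Δl = 23.13; W sinα = 72.2
Slice 6: Δl = 2.9/cos53.4° = 4.864 m; N'_6 = 152·cos53.4° − 16·4.864 = 12.8; c'Δl = 72.96; W sinα = 122.0
Σc'Δl = 228.5 kN/m; ΣN' = 602.9 kN/m; ΣW sinα = 419.8 kN/m
Resisting = 228.5 + 602.9·tan22.0° = 228.5 + 243.6 = 472.1 kN/m
FS = 472.1 / 419.8 = 1.125

FS = 1.12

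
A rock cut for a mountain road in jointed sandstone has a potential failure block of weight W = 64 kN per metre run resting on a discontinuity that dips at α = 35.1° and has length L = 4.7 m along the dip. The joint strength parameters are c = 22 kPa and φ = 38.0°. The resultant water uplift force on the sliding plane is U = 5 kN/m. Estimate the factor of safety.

FS = 3.82

Resolving the block weight along and normal to the plane and applying the Mohr–Coulomb strength on the joint:
N' = W cosα − U = 64·cos35.1° − 5 = 47.4 kN/m
Driving force T = W sinα = 64·sin35.1° = 36.8 kN/m
Resisting force R = c·L + N'·tanφ = 22·4.7 + 47.4·tan38.0° = 103.4 + 37.0 = 140.4 kN/m
FS = R / T = 140.4 / 36.8 = 3.815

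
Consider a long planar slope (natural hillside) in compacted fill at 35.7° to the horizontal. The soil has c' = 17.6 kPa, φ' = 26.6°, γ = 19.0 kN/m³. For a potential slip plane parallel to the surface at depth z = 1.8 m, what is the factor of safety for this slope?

FS = 1.78

For an infinite slope with a slip plane parallel to the surface (no pore pressure): FS = [c' + γz cos²β tanφ'] / [γz sinβ cosβ].
γz = 19.0·1.8 = 34.20 kN/m²
Numerator = 17.6 + 34.20·cos²35.7°·tan26.6° = 17.6 + 34.20·0.6595·0.5008 = 28.894 kPa
Denominator = 34.20·sin35.7°·cos35.7° = 34.20·0.5835·0.8121 = 16.207 kPa
FS = 28.894 / 16.207 = 1.783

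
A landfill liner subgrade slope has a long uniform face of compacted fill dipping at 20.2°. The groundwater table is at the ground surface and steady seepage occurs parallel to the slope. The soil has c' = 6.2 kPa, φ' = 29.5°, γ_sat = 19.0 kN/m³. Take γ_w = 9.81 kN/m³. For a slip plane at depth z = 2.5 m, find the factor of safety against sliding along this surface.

With seepage parallel to the slope and the water table at the surface, the effective normal stress on the slip plane uses the buoyant unit weight γ' = γ_sat − γ_w while the driving shear stress uses γ_sat:
FS = [c' + γ' z cos²β tanφ'] / [γ_sat z sinβ cosβ]
γ' = 19.0 − 9.81 = 9.19 kN/m³
Numerator = 6.2 + 9.19·2.5·cos²20.2°·tan29.5° = 6.2 + 9.19·2.5·0.8808·0.5658 = 17.649 kPa
Denominator = 19.0·2.5·sin20.2°·cos20.2° = 19.0·2.5·0.3453·0.9385 = 15.393 kPa
FS = 17.649 / 15.393 = 1.147

FS = 1.15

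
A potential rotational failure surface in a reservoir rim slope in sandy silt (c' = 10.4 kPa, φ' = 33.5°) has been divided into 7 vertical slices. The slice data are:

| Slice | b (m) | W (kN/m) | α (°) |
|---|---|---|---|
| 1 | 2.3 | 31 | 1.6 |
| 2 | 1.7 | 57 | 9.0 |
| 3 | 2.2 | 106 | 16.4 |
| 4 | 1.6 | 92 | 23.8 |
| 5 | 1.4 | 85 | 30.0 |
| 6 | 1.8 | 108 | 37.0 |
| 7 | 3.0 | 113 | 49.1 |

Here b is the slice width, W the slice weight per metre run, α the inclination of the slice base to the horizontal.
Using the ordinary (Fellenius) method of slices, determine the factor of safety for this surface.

Ordinary method of slices: FS = Σ[c'·Δl_i + (W_i cosα_i)·tanφ'] / Σ W_i sinα_i, with Δl_i = b_i / cosα_i.
Slice 1: Δl = 2.3/cos1.6° = 2.301 m; N'_1 = 31·cos1.6° = 31.0; c'Δl = 23.93; W sinα = 0.9
Slice 2: Δl = 1.7/cos9.0° = 1.721 m; N'_2 = 57·cos9.0° = 56.3; c'Δl = 17.90; W sinα = 8.9
Slice 3: Δl = 2.2/cos16.4° = 2.293 m; N'_3 = 106·cos16.4° = 101.7; c'Δl = 23.85; W sinα = 29.9
Slice 4: Δl = 1.6/cos23.8° = 1.749 m; N'_4 = 92·cos23.8° = 84.2; c'Δl = 18.19; W sinα = 37.1
Slice 5: Δl = 1.4/cos30.0° = 1.617 m; N'_5 = 85·cos30.0° = 73.6; c'Δl = 16.81; W sinα = 42.5
Slice 6: Δl = 1.8/cos37.0° = 2.254 m; N'_6 = 108·cos37.0° = 86.3; c'Δl = 23.44; W sinα = 65.0
Slice 7: Δl = 3.0/cos49.1° = 4.582 m; N'_7 = 113·cos49.1° = 74.0; c'Δl = 47.65; W sinα = 85.4
Σc'Δl = 171.8 kN/m; ΣN' = 507.0 kN/m; ΣW sinα = 269.7 kN/m
Resisting = 171.8 + 507.0·tan33.5° = 171.8 + 335.6 = 507.3 kN/m
FS = 507.3 / 269.7 = 1.881

FS = 1.88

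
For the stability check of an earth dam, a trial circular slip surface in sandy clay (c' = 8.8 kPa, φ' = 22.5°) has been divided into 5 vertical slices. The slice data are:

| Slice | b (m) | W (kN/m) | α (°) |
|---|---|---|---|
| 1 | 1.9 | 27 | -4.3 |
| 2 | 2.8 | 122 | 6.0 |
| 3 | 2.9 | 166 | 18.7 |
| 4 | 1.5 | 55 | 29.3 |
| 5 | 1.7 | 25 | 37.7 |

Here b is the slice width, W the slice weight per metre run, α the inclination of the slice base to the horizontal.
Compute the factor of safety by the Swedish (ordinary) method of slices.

FS = 2.42

Ordinary method of slices: FS = Σ[c'·Δl_i + (W_i cosα_i)·tanφ'] / Σ W_i sinα_i, with Δl_i = b_i / cosα_i.
Slice 1: Δl = 1.9/cos(-4.3°) = 1.905 m; N'_1 = 27·cos(-4.3°) = 26.9; c'Δl = 16.77; W sinα = -2.0
Slice 2: Δl = 2.8/cos6.0° = 2.815 m; N'_2 = 122·cos6.0° = 121.3; c'Δl = 24.78; W sinα = 12.8
Slice 3: Δl = 2.9/cos18.7° = 3.062 m; N'_3 = 166·cos18.7° = 157.2; c'Δl = 26.94; W sinα = 53.2
Slice 4: Δl = 1.5/cos29.3° = 1.720 m; N'_4 = 55·cos29.3° = 48.0; c'Δl = 15.14; W sinα = 26.9
Slice 5: Δl = 1.7/cos37.7° = 2.149 m; N'_5 = 25·cos37.7° = 19.8; c'Δl = 18.91; W sinα = 15.3
Σc'Δl = 102.5 kN/m; ΣN' = 373.2 kN/m; ΣW sinα = 106.2 kN/m
Resisting = 102.5 + 373.2·tan22.5° = 102.5 + 154.6 = 257.1 kN/m
FS = 257.1 / 106.2 = 2.422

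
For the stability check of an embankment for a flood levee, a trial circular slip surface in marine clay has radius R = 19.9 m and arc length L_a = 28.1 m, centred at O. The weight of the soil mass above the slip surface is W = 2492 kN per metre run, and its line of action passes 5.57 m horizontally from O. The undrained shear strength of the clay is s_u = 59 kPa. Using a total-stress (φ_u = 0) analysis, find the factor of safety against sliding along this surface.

Taking moments about the centre O, the resisting moment is provided by the undrained shear strength acting along the arc:
M_R = s_u·L_a·R = 59·28.10·19.9 = 32992.2 kN·m/m
M_D = W·d = 2492·5.57 = 13880.4 kN·m/m
FS = M_R / M_D = 32992.2 / 13880.4 = 2.377

FS = 2.38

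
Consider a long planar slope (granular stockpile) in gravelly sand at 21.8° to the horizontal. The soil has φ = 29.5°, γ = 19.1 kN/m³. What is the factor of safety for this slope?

FS = 1.41

For a dry cohesionless infinite slope the factor of safety is FS = tanφ / tanβ.
FS = tan29.5° / tan21.8° = 0.5658 / 0.4000 = 1.415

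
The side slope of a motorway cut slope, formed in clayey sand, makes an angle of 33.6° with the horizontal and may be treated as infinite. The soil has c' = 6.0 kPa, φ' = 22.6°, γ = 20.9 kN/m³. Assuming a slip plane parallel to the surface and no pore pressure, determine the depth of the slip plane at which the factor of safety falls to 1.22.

Setting FS = 1.22 in FS = [c' + γz cos²β tanφ'] / [γz sinβ cosβ] and solving for z:
z = c' / [γ cosβ (FS·sinβ − cosβ·tanφ')]
  = 6.0 / [20.9·cos33.6°·(1.22·sin33.6° − cos33.6°·tan22.6°)]
  = 6.0 / [20.9·0.8329·(1.22·0.5534 − 0.8329·0.4163)]
  = 6.0 / 5.7173 = 1.049 m

z = 1.05 m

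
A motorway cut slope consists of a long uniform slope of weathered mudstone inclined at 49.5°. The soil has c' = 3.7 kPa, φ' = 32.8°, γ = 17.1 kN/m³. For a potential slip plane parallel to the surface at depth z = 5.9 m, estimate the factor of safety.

For an infinite slope with a slip plane parallel to the surface (no pore pressure): FS = [c' + γz cos²β tanφ'] / [γz sinβ cosβ].
γz = 17.1·5.9 = 100.89 kN/m²
Numerator = 3.7 + 100.89·cos²49.5°·tan32.8° = 3.7 + 100.89·0.4218·0.6445 = 31.124 kPa
Denominator = 100.89·sin49.5°·cos49.5° = 100.89·0.7604·0.6494 = 49.824 kPa
FS = 31.124 / 49.824 = 0.625

FS = 0.62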